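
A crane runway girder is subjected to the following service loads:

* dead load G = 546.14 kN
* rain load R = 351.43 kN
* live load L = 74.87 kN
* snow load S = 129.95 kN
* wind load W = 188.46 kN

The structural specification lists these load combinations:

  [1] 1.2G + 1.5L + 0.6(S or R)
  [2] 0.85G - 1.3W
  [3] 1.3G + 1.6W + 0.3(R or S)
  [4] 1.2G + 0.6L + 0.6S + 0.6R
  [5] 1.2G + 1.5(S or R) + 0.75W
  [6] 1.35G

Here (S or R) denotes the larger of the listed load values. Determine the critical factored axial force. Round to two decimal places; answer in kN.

1323.86 kN

(S or R) → R = 351.43 kN; (R or S) → R = 351.43 kN.
[1] 1.2(546.14) + 1.5(74.87) + 0.6(351.43) = 978.53
[2] 0.85(546.14) - 1.3(188.46) = 464.22 - 245.00 = 219.22
[3] 1.3(546.14) + 1.6(188.46) + 0.3(351.43) = 709.98 + 301.54 + 105.43 = 1116.95
[4] 1.2(546.14) + 0.6(74.87) + 0.6(129.95) + 0.6(351.43) = 655.37 + 44.92 + 77.97 + 210.86 = 989.12
[5] 1.2(546.14) + 1.5(351.43) + 0.75(188.46) = 1323.86
[6] 1.35(546.14) = 737.29
Combination 5 governs: N_u = 1323.86 kN.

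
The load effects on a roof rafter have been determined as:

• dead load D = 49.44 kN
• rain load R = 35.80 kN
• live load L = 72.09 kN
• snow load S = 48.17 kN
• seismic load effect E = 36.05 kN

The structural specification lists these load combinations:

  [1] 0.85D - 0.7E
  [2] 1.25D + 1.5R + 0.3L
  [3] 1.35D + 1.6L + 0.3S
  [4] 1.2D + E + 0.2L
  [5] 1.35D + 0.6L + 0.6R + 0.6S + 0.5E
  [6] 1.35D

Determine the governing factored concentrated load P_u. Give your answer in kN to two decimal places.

196.54 kN

[1] 0.85(49.44) - 0.7(36.05) = 16.79
[2] 1.25(49.44) + 1.5(35.80) + 0.3(72.09) = 61.80 + 53.70 + 21.63 = 137.13
[3] 1.35(49.44) + 1.6(72.09) + 0.3(48.17) = 196.54
[4] 1.2(49.44) + 1.0(36.05) + 0.2(72.09) = 59.33 + 36.05 + 14.42 = 109.80
[5] 1.35(49.44) + 0.6(72.09) + 0.6(35.80) + 0.6(48.17) + 0.5(36.05) = 178.41
[6] 1.35(49.44) = 66.74
Maximum is from combination 3.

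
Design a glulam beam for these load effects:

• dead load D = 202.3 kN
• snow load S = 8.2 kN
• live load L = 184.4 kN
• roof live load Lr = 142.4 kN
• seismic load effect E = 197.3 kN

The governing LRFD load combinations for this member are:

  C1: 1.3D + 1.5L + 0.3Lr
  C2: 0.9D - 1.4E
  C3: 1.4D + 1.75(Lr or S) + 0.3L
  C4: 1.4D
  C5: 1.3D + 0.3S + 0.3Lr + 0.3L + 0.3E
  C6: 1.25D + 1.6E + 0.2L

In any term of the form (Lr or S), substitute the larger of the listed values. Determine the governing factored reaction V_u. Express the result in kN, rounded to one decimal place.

605.4 kN

(Lr or S) → Lr = 142.4 kN.
C1: 1.3(202.3) + 1.5(184.4) + 0.3(142.4) = 263.0 + 276.6 + 42.7 = 582.3
C2: 0.9(202.3) - 1.4(197.3) = -94.2
C3: 1.4(202.3) + 1.75(142.4) + 0.3(184.4) = 283.2 + 249.2 + 55.3 = 587.7
C4: 1.4(202.3) = 283.2
C5: 1.3(202.3) + 0.3(8.2) + 0.3(142.4) + 0.3(184.4) + 0.3(197.3) = 263.0 + 2.5 + 42.7 + 55.3 + 59.2 = 422.7
C6: 1.25(202.3) + 1.6(197.3) + 0.2(184.4) = 605.4
Combination 6 governs: V_u = 605.4 kN.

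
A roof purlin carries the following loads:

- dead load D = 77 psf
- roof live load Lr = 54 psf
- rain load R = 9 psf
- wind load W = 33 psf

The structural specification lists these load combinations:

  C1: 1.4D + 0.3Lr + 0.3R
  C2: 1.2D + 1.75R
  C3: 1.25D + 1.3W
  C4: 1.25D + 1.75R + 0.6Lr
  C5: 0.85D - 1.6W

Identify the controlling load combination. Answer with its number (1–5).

Combination 4

C1: 1.4(77) + 0.3(54) + 0.3(9) = 126.70
C2: 1.2(77) + 1.75(9) = 108.15
C3: 1.25(77) + 1.3(33) = 139.15
C4: 1.25(77) + 1.75(9) + 0.6(54) = 144.40
C5: 0.85(77) - 1.6(33) = 12.65
The largest value is 144.40 psf from combination 4.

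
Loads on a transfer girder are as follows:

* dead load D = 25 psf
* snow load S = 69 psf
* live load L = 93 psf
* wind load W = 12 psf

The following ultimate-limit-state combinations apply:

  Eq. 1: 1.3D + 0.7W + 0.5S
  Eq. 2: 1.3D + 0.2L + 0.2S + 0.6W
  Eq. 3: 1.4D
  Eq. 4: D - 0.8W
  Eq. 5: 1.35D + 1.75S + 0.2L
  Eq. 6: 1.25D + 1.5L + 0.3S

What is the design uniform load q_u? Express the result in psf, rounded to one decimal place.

Eq. 1: 1.3(25) + 0.7(12) + 0.5(69) = 75.4
Eq. 2: 1.3(25) + 0.2(93) + 0.2(69) + 0.6(12) = 72.1
Eq. 3: 1.4(25) = 35.0
Eq. 4: 1.0(25) - 0.8(12) = 15.4
Eq. 5: 1.35(25) + 1.75(69) + 0.2(93) = 173.1
Eq. 6: 1.25(25) + 1.5(93) + 0.3(69) = 191.5
Combination 6 governs: q_u = 191.5 psf.

191.5 psf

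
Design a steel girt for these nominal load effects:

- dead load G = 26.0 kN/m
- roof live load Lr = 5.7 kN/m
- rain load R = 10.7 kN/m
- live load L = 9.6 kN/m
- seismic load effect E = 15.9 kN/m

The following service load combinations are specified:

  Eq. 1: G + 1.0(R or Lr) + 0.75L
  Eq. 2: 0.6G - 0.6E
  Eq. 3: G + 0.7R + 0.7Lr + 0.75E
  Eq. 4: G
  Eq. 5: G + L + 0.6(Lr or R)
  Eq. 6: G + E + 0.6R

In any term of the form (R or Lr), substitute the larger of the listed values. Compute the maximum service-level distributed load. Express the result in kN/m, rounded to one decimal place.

(R or Lr) → R = 10.7 kN/m; (Lr or R) → R = 10.7 kN/m.
Eq. 1: 1.0(26.0) + 1.0(10.7) + 0.75(9.6) = 43.9
Eq. 2: 0.6(26.0) - 0.6(15.9) = 6.1
Eq. 3: 1.0(26.0) + 0.7(10.7) + 0.7(5.7) + 0.75(15.9) = 49.4
Eq. 4: 1.0(26.0) = 26.0
Eq. 5: 1.0(26.0) + 1.0(9.6) + 0.6(10.7) = 42.0
Eq. 6: 1.0(26.0) + 1.0(15.9) + 0.6(10.7) = 48.3
Combination 3 governs: w = 49.4 kN/m.

49.4 kN/m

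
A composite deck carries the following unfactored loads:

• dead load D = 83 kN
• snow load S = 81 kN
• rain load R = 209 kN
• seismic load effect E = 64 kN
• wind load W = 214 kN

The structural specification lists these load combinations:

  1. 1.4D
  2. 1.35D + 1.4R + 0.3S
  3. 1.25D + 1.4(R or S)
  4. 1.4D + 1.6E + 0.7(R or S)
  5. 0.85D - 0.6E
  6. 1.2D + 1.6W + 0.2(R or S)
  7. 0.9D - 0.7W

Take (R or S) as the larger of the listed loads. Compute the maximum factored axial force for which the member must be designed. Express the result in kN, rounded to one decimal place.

483.8 kN

(R or S) → R = 209 kN.
1. 1.4(83) = 116.2
2. 1.35(83) + 1.4(209) + 0.3(81) = 112.1 + 292.6 + 24.3 = 429.0
3. 1.25(83) + 1.4(209) = 103.8 + 292.6 = 396.4
4. 1.4(83) + 1.6(64) + 0.7(209) = 116.2 + 102.4 + 146.3 = 364.9
5. 0.85(83) - 0.6(64) = 70.6 - 38.4 = 32.2
6. 1.2(83) + 1.6(214) + 0.2(209) = 99.6 + 342.4 + 41.8 = 483.8
7. 0.9(83) - 0.7(214) = 74.7 - 149.8 = -75.1
Combination 6 governs: N_u = 483.8 kN.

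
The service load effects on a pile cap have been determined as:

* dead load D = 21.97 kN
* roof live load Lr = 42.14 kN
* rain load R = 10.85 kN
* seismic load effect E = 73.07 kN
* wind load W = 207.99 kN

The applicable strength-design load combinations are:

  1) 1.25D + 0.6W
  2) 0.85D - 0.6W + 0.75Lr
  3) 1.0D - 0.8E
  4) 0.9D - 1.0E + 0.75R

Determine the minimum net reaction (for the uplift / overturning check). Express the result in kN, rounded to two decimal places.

1) 1.25(21.97) + 0.6(207.99) = 152.26
2) 0.85(21.97) - 0.6(207.99) + 0.75(42.14) = 18.67 - 124.79 + 31.61 = -74.51
3) 1.0(21.97) - 0.8(73.07) = 21.97 - 58.46 = -36.49
4) 0.9(21.97) - 1.0(73.07) + 0.75(10.85) = 19.77 - 73.07 + 8.14 = -45.16
Combination 2 gives the minimum: -74.51 kN.

-74.51 kN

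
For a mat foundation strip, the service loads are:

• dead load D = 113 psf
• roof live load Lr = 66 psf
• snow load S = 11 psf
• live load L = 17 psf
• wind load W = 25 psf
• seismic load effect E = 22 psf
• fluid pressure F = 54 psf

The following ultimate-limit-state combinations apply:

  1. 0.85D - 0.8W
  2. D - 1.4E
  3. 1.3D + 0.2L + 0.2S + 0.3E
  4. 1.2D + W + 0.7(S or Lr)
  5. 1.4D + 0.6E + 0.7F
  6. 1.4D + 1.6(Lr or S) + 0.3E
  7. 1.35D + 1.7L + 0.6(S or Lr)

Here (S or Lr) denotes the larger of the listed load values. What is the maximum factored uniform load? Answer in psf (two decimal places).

(S or Lr) → Lr = 66 psf; (Lr or S) → Lr = 66 psf.
1. 0.85(113) - 0.8(25) = 76.05
2. 1.0(113) - 1.4(22) = 82.20
3. 1.3(113) + 0.2(17) + 0.2(11) + 0.3(22) = 159.10
4. 1.2(113) + 1.0(25) + 0.7(66) = 206.80
5. 1.4(113) + 0.6(22) + 0.7(54) = 209.20
6. 1.4(113) + 1.6(66) + 0.3(22) = 270.40
7. 1.35(113) + 1.7(17) + 0.6(66) = 221.05
Maximum is from combination 6.

270.40 psf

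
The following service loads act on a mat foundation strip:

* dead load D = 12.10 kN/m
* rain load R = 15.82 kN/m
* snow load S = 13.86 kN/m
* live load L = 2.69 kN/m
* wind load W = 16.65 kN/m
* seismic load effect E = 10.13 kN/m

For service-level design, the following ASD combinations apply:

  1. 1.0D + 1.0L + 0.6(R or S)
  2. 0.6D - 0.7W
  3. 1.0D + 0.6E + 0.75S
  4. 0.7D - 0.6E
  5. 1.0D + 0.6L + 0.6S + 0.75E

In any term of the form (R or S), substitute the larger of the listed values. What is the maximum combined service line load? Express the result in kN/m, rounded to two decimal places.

(R or S) → R = 15.82 kN/m.
1. 1.0(12.10) + 1.0(2.69) + 0.6(15.82) = 12.10 + 2.69 + 9.49 = 24.28
2. 0.6(12.10) - 0.7(16.65) = 7.26 - 11.66 = -4.40
3. 1.0(12.10) + 0.6(10.13) + 0.75(13.86) = 28.57
4. 0.7(12.10) - 0.6(10.13) = 8.47 - 6.08 = 2.39
5. 1.0(12.10) + 0.6(2.69) + 0.6(13.86) + 0.75(10.13) = 12.10 + 1.61 + 8.32 + 7.60 = 29.63
Combination 5 governs: w = 29.63 kN/m.

29.63 kN/m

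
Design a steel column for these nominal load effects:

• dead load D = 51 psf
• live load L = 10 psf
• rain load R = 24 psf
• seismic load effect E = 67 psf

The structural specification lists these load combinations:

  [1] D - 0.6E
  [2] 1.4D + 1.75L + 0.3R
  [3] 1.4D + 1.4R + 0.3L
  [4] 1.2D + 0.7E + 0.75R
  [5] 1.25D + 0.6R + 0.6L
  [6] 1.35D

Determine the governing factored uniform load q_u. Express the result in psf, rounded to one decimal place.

[1] 1.0(51) - 0.6(67) = 51.0 - 40.2 = 10.8
[2] 1.4(51) + 1.75(10) + 0.3(24) = 71.4 + 17.5 + 7.2 = 96.1
[3] 1.4(51) + 1.4(24) + 0.3(10) = 71.4 + 33.6 + 3.0 = 108.0
[4] 1.2(51) + 0.7(67) + 0.75(24) = 61.2 + 46.9 + 18.0 = 126.1
[5] 1.25(51) + 0.6(24) + 0.6(10) = 63.8 + 14.4 + 6.0 = 84.2
[6] 1.35(51) = 68.9
The controlling combination is 4, giving 126.1 psf.

126.1 psf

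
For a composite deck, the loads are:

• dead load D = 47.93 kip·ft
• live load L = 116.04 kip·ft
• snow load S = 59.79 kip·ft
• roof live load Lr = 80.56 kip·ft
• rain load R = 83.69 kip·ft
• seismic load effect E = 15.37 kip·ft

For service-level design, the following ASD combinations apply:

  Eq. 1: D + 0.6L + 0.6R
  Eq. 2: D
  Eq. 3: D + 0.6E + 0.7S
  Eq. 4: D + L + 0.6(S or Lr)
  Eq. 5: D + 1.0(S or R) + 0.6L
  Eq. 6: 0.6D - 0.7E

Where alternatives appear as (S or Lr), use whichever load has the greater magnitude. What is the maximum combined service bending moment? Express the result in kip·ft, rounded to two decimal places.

212.31 kip·ft

(S or Lr) → Lr = 80.56 kip·ft; (S or R) → R = 83.69 kip·ft.
Eq. 1: 1.0(47.93) + 0.6(116.04) + 0.6(83.69) = 167.77
Eq. 2: 1.0(47.93) = 47.93
Eq. 3: 1.0(47.93) + 0.6(15.37) + 0.7(59.79) = 99.01
Eq. 4: 1.0(47.93) + 1.0(116.04) + 0.6(80.56) = 47.93 + 116.04 + 48.34 = 212.31
Eq. 5: 1.0(47.93) + 1.0(83.69) + 0.6(116.04) = 47.93 + 83.69 + 69.62 = 201.24
Eq. 6: 0.6(47.93) - 0.7(15.37) = 28.76 - 10.76 = 18.00
Combination 4 governs: M = 212.31 kip·ft.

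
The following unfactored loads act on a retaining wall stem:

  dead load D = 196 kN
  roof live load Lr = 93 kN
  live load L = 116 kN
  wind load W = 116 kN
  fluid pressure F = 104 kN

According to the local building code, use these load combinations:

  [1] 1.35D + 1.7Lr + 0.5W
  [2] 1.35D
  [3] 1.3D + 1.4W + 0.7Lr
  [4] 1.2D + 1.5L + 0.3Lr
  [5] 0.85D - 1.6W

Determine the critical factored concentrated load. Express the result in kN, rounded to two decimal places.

[1] 1.35(196) + 1.7(93) + 0.5(116) = 480.70
[2] 1.35(196) = 264.60
[3] 1.3(196) + 1.4(116) + 0.7(93) = 482.30
[4] 1.2(196) + 1.5(116) + 0.3(93) = 437.10
[5] 0.85(196) - 1.6(116) = -19.00
The controlling combination is 3, giving 482.30 kN.

482.30 kN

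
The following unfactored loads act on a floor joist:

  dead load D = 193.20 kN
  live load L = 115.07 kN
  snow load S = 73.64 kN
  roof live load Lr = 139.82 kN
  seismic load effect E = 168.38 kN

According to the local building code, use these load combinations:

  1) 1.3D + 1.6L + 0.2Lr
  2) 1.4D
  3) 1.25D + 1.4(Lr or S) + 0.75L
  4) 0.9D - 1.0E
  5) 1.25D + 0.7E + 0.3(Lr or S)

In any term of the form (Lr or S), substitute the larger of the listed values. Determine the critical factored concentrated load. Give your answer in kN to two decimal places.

523.55 kN

(Lr or S) → Lr = 139.82 kN.
1) 1.3(193.20) + 1.6(115.07) + 0.2(139.82) = 463.24
2) 1.4(193.20) = 270.48
3) 1.25(193.20) + 1.4(139.82) + 0.75(115.07) = 523.55
4) 0.9(193.20) - 1.0(168.38) = 5.50
5) 1.25(193.20) + 0.7(168.38) + 0.3(139.82) = 401.31
The controlling combination is 3, giving 523.55 kN.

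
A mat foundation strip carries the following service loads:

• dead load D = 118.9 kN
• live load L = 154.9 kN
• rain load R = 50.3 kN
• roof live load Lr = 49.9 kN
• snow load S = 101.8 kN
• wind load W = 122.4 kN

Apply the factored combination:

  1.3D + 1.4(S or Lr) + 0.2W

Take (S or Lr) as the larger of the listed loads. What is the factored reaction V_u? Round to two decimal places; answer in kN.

(S or Lr) → S = 101.8 kN.
1.3(118.9) + 1.4(101.8) + 0.2(122.4) = 321.57
V_u = 321.57 kN.

321.57 kN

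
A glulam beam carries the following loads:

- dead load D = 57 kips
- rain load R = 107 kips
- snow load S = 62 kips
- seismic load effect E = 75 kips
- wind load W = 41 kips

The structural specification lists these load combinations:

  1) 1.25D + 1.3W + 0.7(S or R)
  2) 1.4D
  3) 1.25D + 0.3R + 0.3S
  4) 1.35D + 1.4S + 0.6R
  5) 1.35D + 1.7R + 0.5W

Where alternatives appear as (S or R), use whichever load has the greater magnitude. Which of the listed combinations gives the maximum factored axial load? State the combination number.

(S or R) → R = 107 kips.
1) 1.25(57) + 1.3(41) + 0.7(107) = 71.25 + 53.30 + 74.90 = 199.45
2) 1.4(57) = 79.80
3) 1.25(57) + 0.3(107) + 0.3(62) = 71.25 + 32.10 + 18.60 = 121.95
4) 1.35(57) + 1.4(62) + 0.6(107) = 76.95 + 86.80 + 64.20 = 227.95
5) 1.35(57) + 1.7(107) + 0.5(41) = 76.95 + 181.90 + 20.50 = 279.35
The largest value is 279.35 kips from combination 5.

Combination 5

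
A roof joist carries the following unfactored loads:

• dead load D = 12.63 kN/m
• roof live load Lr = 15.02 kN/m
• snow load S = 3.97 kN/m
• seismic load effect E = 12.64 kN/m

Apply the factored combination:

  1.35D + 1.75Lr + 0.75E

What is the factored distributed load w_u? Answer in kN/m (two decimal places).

52.82 kN/m

1.35(12.63) + 1.75(15.02) + 0.75(12.64) = 17.05 + 26.29 + 9.48 = 52.82
w_u = 52.82 kN/m.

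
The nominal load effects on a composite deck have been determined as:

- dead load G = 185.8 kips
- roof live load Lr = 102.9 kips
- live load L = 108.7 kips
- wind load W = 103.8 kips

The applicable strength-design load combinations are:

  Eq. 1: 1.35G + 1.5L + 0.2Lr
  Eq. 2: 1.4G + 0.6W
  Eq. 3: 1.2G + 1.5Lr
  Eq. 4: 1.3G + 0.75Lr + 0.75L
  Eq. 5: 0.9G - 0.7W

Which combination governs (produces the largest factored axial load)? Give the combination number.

Eq. 1: 1.35(185.8) + 1.5(108.7) + 0.2(102.9) = 434.5
Eq. 2: 1.4(185.8) + 0.6(103.8) = 322.4
Eq. 3: 1.2(185.8) + 1.5(102.9) = 377.3
Eq. 4: 1.3(185.8) + 0.75(102.9) + 0.75(108.7) = 400.2
Eq. 5: 0.9(185.8) - 0.7(103.8) = 94.6
The largest value is 434.5 kips from combination 1.

Combination 1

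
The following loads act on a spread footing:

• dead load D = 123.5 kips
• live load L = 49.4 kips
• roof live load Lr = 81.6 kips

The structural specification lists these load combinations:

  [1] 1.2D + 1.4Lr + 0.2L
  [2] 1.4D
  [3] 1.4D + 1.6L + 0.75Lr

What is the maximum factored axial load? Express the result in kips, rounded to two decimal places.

313.14 kips

[1] 1.2(123.5) + 1.4(81.6) + 0.2(49.4) = 148.20 + 114.24 + 9.88 = 272.32
[2] 1.4(123.5) = 172.90
[3] 1.4(123.5) + 1.6(49.4) + 0.75(81.6) = 172.90 + 79.04 + 61.20 = 313.14
Maximum is from combination 3.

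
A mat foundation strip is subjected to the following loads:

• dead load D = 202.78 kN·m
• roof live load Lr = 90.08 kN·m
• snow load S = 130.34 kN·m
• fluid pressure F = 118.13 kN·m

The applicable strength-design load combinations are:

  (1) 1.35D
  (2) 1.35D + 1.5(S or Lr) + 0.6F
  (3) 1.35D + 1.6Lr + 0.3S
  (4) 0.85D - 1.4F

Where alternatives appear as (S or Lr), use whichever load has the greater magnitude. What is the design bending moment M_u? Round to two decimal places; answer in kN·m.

540.14 kN·m

(S or Lr) → S = 130.34 kN·m.
(1) 1.35(202.78) = 273.75
(2) 1.35(202.78) + 1.5(130.34) + 0.6(118.13) = 273.75 + 195.51 + 70.88 = 540.14
(3) 1.35(202.78) + 1.6(90.08) + 0.3(130.34) = 273.75 + 144.13 + 39.10 = 456.98
(4) 0.85(202.78) - 1.4(118.13) = 172.36 - 165.38 = 6.98
Combination 2 governs: M_u = 540.14 kN·m.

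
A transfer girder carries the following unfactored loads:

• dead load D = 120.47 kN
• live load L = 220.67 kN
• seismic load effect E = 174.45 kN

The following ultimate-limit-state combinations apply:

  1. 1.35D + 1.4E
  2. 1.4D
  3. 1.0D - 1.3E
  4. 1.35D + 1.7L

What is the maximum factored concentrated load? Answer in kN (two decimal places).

537.77 kN

1. 1.35(120.47) + 1.4(174.45) = 162.63 + 244.23 = 406.86
2. 1.4(120.47) = 168.66
3. 1.0(120.47) - 1.3(174.45) = 120.47 - 226.79 = -106.32
4. 1.35(120.47) + 1.7(220.67) = 162.63 + 375.14 = 537.77
The controlling combination is 4, giving 537.77 kN.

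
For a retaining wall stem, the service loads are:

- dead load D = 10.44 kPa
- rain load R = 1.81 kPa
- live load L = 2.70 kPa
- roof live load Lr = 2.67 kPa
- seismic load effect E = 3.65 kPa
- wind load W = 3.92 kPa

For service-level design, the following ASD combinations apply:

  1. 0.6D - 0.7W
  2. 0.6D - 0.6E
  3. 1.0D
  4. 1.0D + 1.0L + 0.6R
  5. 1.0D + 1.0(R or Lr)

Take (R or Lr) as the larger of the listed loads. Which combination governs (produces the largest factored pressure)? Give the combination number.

Combination 4

(R or Lr) → Lr = 2.67 kPa.
1. 0.6(10.44) - 0.7(3.92) = 6.26 - 2.74 = 3.52
2. 0.6(10.44) - 0.6(3.65) = 6.26 - 2.19 = 4.07
3. 1.0(10.44) = 10.44
4. 1.0(10.44) + 1.0(2.70) + 0.6(1.81) = 10.44 + 2.70 + 1.09 = 14.23
5. 1.0(10.44) + 1.0(2.67) = 10.44 + 2.67 = 13.11
The largest value is 14.23 kPa from combination 4.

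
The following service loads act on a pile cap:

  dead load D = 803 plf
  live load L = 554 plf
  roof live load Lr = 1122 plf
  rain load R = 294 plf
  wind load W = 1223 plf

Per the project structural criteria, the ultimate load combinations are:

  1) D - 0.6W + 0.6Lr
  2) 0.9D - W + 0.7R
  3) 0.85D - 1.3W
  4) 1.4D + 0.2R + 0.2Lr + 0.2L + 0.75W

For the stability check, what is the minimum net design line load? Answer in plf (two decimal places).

-907.35 plf

1) 1.0(803) - 0.6(1223) + 0.6(1122) = 803.00 - 733.80 + 673.20 = 742.40
2) 0.9(803) - 1.0(1223) + 0.7(294) = 722.70 - 1223.00 + 205.80 = -294.50
3) 0.85(803) - 1.3(1223) = 682.55 - 1589.90 = -907.35
4) 1.4(803) + 0.2(294) + 0.2(1122) + 0.2(554) + 0.75(1223) = 1124.20 + 58.80 + 224.40 + 110.80 + 917.25 = 2435.45
Combination 3 gives the minimum: -907.35 plf.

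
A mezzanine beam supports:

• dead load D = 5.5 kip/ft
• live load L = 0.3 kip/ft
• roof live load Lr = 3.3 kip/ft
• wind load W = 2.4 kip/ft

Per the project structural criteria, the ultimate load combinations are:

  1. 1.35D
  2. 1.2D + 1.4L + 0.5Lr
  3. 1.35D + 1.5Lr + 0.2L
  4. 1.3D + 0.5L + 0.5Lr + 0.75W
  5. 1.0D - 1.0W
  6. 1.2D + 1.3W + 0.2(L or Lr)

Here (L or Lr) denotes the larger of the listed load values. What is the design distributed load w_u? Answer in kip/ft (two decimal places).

(L or Lr) → Lr = 3.3 kip/ft.
1. 1.35(5.5) = 7.43
2. 1.2(5.5) + 1.4(0.3) + 0.5(3.3) = 6.60 + 0.42 + 1.65 = 8.67
3. 1.35(5.5) + 1.5(3.3) + 0.2(0.3) = 7.43 + 4.95 + 0.06 = 12.44
4. 1.3(5.5) + 0.5(0.3) + 0.5(3.3) + 0.75(2.4) = 7.15 + 0.15 + 1.65 + 1.80 = 10.75
5. 1.0(5.5) - 1.0(2.4) = 5.50 - 2.40 = 3.10
6. 1.2(5.5) + 1.3(2.4) + 0.2(3.3) = 6.60 + 3.12 + 0.66 = 10.38
The controlling combination is 3, giving 12.44 kip/ft.

12.44 kip/ft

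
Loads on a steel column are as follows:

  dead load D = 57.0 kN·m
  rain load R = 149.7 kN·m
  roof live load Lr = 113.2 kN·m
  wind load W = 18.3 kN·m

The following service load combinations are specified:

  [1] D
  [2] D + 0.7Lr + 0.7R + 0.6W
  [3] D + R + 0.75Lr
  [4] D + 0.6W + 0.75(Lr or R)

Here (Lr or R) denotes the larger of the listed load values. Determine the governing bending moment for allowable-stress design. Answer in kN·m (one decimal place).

291.6 kN·m

(Lr or R) → R = 149.7 kN·m.
[1] 1.0(57.0) = 57.0
[2] 1.0(57.0) + 0.7(113.2) + 0.7(149.7) + 0.6(18.3) = 57.0 + 79.2 + 104.8 + 11.0 = 252.0
[3] 1.0(57.0) + 1.0(149.7) + 0.75(113.2) = 57.0 + 149.7 + 84.9 = 291.6
[4] 1.0(57.0) + 0.6(18.3) + 0.75(149.7) = 57.0 + 11.0 + 112.3 = 180.3
The controlling combination is 3, giving 291.6 kN·m.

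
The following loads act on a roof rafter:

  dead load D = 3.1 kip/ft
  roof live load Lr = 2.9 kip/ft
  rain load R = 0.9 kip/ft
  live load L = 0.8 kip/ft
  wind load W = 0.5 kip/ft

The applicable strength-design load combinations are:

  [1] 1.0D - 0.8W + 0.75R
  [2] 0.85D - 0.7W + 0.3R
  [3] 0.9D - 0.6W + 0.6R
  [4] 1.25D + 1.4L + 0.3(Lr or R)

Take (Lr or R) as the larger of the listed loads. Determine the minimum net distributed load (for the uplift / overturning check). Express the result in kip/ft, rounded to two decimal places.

2.56 kip/ft

(Lr or R) → Lr = 2.9 kip/ft.
[1] 1.0(3.1) - 0.8(0.5) + 0.75(0.9) = 3.38
[2] 0.85(3.1) - 0.7(0.5) + 0.3(0.9) = 2.56
[3] 0.9(3.1) - 0.6(0.5) + 0.6(0.9) = 3.03
[4] 1.25(3.1) + 1.4(0.8) + 0.3(2.9) = 5.87
Combination 2 gives the minimum: 2.56 kip/ft.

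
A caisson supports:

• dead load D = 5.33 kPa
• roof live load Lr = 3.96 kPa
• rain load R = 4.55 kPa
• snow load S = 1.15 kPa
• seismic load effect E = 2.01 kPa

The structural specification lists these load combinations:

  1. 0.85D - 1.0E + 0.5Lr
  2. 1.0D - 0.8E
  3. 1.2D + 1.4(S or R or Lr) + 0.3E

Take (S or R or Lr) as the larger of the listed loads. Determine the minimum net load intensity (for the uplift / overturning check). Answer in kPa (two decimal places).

(S or R or Lr) → R = 4.55 kPa.
1. 0.85(5.33) - 1.0(2.01) + 0.5(3.96) = 4.53 - 2.01 + 1.98 = 4.50
2. 1.0(5.33) - 0.8(2.01) = 5.33 - 1.61 = 3.72
3. 1.2(5.33) + 1.4(4.55) + 0.3(2.01) = 6.40 + 6.37 + 0.60 = 13.37
Combination 2 gives the minimum: 3.72 kPa.

3.72 kPa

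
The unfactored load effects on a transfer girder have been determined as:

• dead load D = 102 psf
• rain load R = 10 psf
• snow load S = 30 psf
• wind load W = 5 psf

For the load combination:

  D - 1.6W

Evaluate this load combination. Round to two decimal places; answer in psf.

1.0(102) - 1.6(5) = 102.00 - 8.00 = 94.00
q_u = 94.00 psf.

94.00 psf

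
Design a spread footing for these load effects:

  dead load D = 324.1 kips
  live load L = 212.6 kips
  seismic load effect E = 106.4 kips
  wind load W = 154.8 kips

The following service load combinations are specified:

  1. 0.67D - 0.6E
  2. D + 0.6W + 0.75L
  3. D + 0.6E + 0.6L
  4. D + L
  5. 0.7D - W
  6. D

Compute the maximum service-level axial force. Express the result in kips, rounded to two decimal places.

576.43 kips

1. 0.67(324.1) - 0.6(106.4) = 217.15 - 63.84 = 153.31
2. 1.0(324.1) + 0.6(154.8) + 0.75(212.6) = 324.10 + 92.88 + 159.45 = 576.43
3. 1.0(324.1) + 0.6(106.4) + 0.6(212.6) = 324.10 + 63.84 + 127.56 = 515.50
4. 1.0(324.1) + 1.0(212.6) = 324.10 + 212.60 = 536.70
5. 0.7(324.1) - 1.0(154.8) = 226.87 - 154.80 = 72.07
6. 1.0(324.1) = 324.10
The controlling combination is 2, giving 576.43 kips.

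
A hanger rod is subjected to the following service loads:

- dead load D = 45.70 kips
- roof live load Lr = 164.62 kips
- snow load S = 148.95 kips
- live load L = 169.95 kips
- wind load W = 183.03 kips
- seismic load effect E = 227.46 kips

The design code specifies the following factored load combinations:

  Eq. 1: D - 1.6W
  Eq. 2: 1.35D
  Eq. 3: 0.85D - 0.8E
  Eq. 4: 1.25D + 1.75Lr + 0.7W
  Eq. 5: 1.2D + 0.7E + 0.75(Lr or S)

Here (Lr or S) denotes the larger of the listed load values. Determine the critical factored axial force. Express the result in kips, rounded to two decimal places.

473.33 kips

(Lr or S) → Lr = 164.62 kips.
Eq. 1: 1.0(45.70) - 1.6(183.03) = 45.70 - 292.85 = -247.15
Eq. 2: 1.35(45.70) = 61.70
Eq. 3: 0.85(45.70) - 0.8(227.46) = 38.85 - 181.97 = -143.12
Eq. 4: 1.25(45.70) + 1.75(164.62) + 0.7(183.03) = 473.33
Eq. 5: 1.2(45.70) + 0.7(227.46) + 0.75(164.62) = 54.84 + 159.22 + 123.47 = 337.53
Maximum is from combination 4.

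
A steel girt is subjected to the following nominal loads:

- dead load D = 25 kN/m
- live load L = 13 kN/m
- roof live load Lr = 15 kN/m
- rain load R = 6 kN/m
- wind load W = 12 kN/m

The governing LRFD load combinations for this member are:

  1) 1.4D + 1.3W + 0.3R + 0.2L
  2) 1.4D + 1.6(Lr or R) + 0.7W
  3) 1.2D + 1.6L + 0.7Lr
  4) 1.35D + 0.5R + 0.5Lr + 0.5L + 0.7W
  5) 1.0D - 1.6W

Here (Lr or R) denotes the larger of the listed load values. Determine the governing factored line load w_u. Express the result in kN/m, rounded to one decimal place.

(Lr or R) → Lr = 15 kN/m.
1) 1.4(25) + 1.3(12) + 0.3(6) + 0.2(13) = 35.0 + 15.6 + 1.8 + 2.6 = 55.0
2) 1.4(25) + 1.6(15) + 0.7(12) = 35.0 + 24.0 + 8.4 = 67.4
3) 1.2(25) + 1.6(13) + 0.7(15) = 30.0 + 20.8 + 10.5 = 61.3
4) 1.35(25) + 0.5(6) + 0.5(15) + 0.5(13) + 0.7(12) = 33.8 + 3.0 + 7.5 + 6.5 + 8.4 = 59.2
5) 1.0(25) - 1.6(12) = 25.0 - 19.2 = 5.8
The controlling combination is 2, giving 67.4 kN/m.

67.4 kN/m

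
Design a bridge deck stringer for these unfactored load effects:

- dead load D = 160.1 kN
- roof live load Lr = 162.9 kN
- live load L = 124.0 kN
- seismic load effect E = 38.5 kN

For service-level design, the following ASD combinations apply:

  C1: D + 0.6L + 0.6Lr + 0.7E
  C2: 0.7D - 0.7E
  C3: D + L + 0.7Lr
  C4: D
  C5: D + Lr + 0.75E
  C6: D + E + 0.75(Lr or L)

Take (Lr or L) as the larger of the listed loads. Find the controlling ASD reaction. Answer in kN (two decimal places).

(Lr or L) → Lr = 162.9 kN.
C1: 1.0(160.1) + 0.6(124.0) + 0.6(162.9) + 0.7(38.5) = 359.19
C2: 0.7(160.1) - 0.7(38.5) = 85.12
C3: 1.0(160.1) + 1.0(124.0) + 0.7(162.9) = 398.13
C4: 1.0(160.1) = 160.10
C5: 1.0(160.1) + 1.0(162.9) + 0.75(38.5) = 351.88
C6: 1.0(160.1) + 1.0(38.5) + 0.75(162.9) = 320.78
Combination 3 governs: V = 398.13 kN.

398.13 kN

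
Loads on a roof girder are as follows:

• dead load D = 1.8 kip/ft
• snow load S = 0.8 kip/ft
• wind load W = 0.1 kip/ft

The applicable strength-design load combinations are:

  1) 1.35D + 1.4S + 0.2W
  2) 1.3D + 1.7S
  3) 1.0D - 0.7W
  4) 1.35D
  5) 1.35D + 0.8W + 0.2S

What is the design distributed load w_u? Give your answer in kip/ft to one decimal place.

1) 1.35(1.8) + 1.4(0.8) + 0.2(0.1) = 3.6
2) 1.3(1.8) + 1.7(0.8) = 3.7
3) 1.0(1.8) - 0.7(0.1) = 1.7
4) 1.35(1.8) = 2.4
5) 1.35(1.8) + 0.8(0.1) + 0.2(0.8) = 2.7
The controlling combination is 2, giving 3.7 kip/ft.

3.7 kip/ft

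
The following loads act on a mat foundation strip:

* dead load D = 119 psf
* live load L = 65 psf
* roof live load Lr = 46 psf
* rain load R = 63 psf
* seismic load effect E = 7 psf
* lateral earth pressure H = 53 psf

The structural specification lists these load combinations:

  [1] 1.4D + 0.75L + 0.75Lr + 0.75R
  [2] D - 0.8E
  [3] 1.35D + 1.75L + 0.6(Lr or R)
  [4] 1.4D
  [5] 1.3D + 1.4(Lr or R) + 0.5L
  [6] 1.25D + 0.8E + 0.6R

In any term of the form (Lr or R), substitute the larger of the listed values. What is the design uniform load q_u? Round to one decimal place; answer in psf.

(Lr or R) → R = 63 psf.
[1] 1.4(119) + 0.75(65) + 0.75(46) + 0.75(63) = 297.1
[2] 1.0(119) - 0.8(7) = 119.0 - 5.6 = 113.4
[3] 1.35(119) + 1.75(65) + 0.6(63) = 312.2
[4] 1.4(119) = 166.6
[5] 1.3(119) + 1.4(63) + 0.5(65) = 154.7 + 88.2 + 32.5 = 275.4
[6] 1.25(119) + 0.8(7) + 0.6(63) = 148.8 + 5.6 + 37.8 = 192.2
The controlling combination is 3, giving 312.2 psf.

312.2 psf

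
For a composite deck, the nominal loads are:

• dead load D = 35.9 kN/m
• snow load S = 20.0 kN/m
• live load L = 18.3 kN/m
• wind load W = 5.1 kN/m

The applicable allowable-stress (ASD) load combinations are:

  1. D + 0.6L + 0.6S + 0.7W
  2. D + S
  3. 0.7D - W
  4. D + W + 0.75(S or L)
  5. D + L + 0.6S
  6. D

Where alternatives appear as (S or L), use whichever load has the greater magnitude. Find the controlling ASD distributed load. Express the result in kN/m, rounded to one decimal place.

(S or L) → S = 20.0 kN/m.
1. 1.0(35.9) + 0.6(18.3) + 0.6(20.0) + 0.7(5.1) = 35.9 + 11.0 + 12.0 + 3.6 = 62.5
2. 1.0(35.9) + 1.0(20.0) = 35.9 + 20.0 = 55.9
3. 0.7(35.9) - 1.0(5.1) = 25.1 - 5.1 = 20.0
4. 1.0(35.9) + 1.0(5.1) + 0.75(20.0) = 35.9 + 5.1 + 15.0 = 56.0
5. 1.0(35.9) + 1.0(18.3) + 0.6(20.0) = 35.9 + 18.3 + 12.0 = 66.2
6. 1.0(35.9) = 35.9
Combination 5 governs: w = 66.2 kN/m.

66.2 kN/m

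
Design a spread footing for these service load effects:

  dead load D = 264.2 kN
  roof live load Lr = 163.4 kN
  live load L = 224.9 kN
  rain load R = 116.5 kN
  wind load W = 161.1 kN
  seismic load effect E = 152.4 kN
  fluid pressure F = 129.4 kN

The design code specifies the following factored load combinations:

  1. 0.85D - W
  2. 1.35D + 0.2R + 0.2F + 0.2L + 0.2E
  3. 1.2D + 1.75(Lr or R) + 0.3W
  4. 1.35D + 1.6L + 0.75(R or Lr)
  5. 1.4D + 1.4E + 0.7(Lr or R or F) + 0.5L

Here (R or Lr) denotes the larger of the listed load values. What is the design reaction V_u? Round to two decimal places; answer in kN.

839.06 kN

(Lr or R) → Lr = 163.4 kN; (R or Lr) → Lr = 163.4 kN; (Lr or R or F) → Lr = 163.4 kN.
1. 0.85(264.2) - 1.0(161.1) = 63.47
2. 1.35(264.2) + 0.2(116.5) + 0.2(129.4) + 0.2(224.9) + 0.2(152.4) = 481.31
3. 1.2(264.2) + 1.75(163.4) + 0.3(161.1) = 651.32
4. 1.35(264.2) + 1.6(224.9) + 0.75(163.4) = 839.06
5. 1.4(264.2) + 1.4(152.4) + 0.7(163.4) + 0.5(224.9) = 810.07
The controlling combination is 4, giving 839.06 kN.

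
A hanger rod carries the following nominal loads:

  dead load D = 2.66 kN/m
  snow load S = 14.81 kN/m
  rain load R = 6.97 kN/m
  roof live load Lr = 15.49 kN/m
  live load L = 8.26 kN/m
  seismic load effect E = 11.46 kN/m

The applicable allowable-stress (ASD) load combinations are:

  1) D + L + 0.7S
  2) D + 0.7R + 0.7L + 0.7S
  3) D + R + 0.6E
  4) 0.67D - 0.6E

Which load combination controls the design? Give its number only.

Combination 2

1) 1.0(2.66) + 1.0(8.26) + 0.7(14.81) = 2.66 + 8.26 + 10.37 = 21.29
2) 1.0(2.66) + 0.7(6.97) + 0.7(8.26) + 0.7(14.81) = 2.66 + 4.88 + 5.78 + 10.37 = 23.69
3) 1.0(2.66) + 1.0(6.97) + 0.6(11.46) = 2.66 + 6.97 + 6.88 = 16.51
4) 0.67(2.66) - 0.6(11.46) = -5.09
The largest value is 23.69 kN/m from combination 2.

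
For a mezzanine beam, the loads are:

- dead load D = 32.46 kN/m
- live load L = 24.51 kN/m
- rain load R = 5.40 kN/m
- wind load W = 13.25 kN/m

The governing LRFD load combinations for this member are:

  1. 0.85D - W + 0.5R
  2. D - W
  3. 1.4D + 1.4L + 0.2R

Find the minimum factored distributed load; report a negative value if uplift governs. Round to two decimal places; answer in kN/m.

1. 0.85(32.46) - 1.0(13.25) + 0.5(5.40) = 17.04
2. 1.0(32.46) - 1.0(13.25) = 19.21
3. 1.4(32.46) + 1.4(24.51) + 0.2(5.40) = 80.84
Combination 1 gives the minimum: 17.04 kN/m.

17.04 kN/m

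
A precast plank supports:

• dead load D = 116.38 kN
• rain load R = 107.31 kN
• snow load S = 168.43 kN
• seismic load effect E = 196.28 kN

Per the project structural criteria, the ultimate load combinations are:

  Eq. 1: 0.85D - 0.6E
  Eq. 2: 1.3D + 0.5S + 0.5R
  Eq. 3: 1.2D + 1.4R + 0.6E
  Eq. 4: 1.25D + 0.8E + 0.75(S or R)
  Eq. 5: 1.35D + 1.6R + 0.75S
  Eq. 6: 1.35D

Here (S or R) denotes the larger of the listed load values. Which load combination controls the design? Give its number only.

Combination 5

(S or R) → S = 168.43 kN.
Eq. 1: 0.85(116.38) - 0.6(196.28) = 98.92 - 117.77 = -18.85
Eq. 2: 1.3(116.38) + 0.5(168.43) + 0.5(107.31) = 289.16
Eq. 3: 1.2(116.38) + 1.4(107.31) + 0.6(196.28) = 139.66 + 150.23 + 117.77 = 407.66
Eq. 4: 1.25(116.38) + 0.8(196.28) + 0.75(168.43) = 145.48 + 157.02 + 126.32 = 428.82
Eq. 5: 1.35(116.38) + 1.6(107.31) + 0.75(168.43) = 157.11 + 171.70 + 126.32 = 455.13
Eq. 6: 1.35(116.38) = 157.11
The largest value is 455.13 kN from combination 5.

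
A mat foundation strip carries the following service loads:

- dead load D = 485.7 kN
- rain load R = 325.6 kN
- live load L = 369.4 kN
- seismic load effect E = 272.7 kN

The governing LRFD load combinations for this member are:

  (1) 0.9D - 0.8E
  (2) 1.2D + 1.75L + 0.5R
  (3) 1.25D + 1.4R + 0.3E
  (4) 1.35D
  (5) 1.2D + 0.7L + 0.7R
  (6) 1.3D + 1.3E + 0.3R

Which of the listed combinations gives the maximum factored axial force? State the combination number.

Combination 2

(1) 0.9(485.7) - 0.8(272.7) = 437.13 - 218.16 = 218.97
(2) 1.2(485.7) + 1.75(369.4) + 0.5(325.6) = 582.84 + 646.45 + 162.80 = 1392.09
(3) 1.25(485.7) + 1.4(325.6) + 0.3(272.7) = 607.13 + 455.84 + 81.81 = 1144.78
(4) 1.35(485.7) = 655.70
(5) 1.2(485.7) + 0.7(369.4) + 0.7(325.6) = 582.84 + 258.58 + 227.92 = 1069.34
(6) 1.3(485.7) + 1.3(272.7) + 0.3(325.6) = 631.41 + 354.51 + 97.68 = 1083.60
The largest value is 1392.09 kN from combination 2.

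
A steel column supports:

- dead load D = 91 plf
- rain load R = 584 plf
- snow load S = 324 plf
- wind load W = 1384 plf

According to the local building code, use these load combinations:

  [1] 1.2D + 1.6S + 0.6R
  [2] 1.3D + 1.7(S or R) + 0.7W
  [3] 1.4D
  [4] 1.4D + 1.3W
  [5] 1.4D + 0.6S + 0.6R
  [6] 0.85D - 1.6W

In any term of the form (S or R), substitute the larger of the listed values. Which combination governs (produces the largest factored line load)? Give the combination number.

Combination 2

(S or R) → R = 584 plf.
[1] 1.2(91) + 1.6(324) + 0.6(584) = 109.20 + 518.40 + 350.40 = 978.00
[2] 1.3(91) + 1.7(584) + 0.7(1384) = 118.30 + 992.80 + 968.80 = 2079.90
[3] 1.4(91) = 127.40
[4] 1.4(91) + 1.3(1384) = 127.40 + 1799.20 = 1926.60
[5] 1.4(91) + 0.6(324) + 0.6(584) = 127.40 + 194.40 + 350.40 = 672.20
[6] 0.85(91) - 1.6(1384) = 77.35 - 2214.40 = -2137.05
The largest value is 2079.90 plf from combination 2.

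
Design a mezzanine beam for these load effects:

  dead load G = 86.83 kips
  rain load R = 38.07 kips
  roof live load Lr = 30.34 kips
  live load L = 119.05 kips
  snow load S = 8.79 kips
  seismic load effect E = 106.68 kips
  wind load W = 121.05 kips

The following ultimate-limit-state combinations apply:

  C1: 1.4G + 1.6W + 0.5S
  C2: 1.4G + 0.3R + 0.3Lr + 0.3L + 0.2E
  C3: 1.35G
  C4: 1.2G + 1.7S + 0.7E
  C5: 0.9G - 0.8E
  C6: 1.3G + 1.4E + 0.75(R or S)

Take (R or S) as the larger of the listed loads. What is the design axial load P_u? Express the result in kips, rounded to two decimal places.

319.64 kips

(R or S) → R = 38.07 kips.
C1: 1.4(86.83) + 1.6(121.05) + 0.5(8.79) = 319.64
C2: 1.4(86.83) + 0.3(38.07) + 0.3(30.34) + 0.3(119.05) + 0.2(106.68) = 199.14
C3: 1.35(86.83) = 117.22
C4: 1.2(86.83) + 1.7(8.79) + 0.7(106.68) = 193.82
C5: 0.9(86.83) - 0.8(106.68) = -7.20
C6: 1.3(86.83) + 1.4(106.68) + 0.75(38.07) = 290.78
The controlling combination is 1, giving 319.64 kips.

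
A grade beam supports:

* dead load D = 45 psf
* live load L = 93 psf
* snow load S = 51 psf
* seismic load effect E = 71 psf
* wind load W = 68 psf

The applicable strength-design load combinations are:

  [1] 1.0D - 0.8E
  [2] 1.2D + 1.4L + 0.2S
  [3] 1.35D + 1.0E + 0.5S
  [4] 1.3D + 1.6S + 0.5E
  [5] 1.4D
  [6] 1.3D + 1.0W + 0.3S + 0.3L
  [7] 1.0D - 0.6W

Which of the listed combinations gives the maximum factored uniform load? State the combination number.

Combination 2

[1] 1.0(45) - 0.8(71) = 45.0 - 56.8 = -11.8
[2] 1.2(45) + 1.4(93) + 0.2(51) = 54.0 + 130.2 + 10.2 = 194.4
[3] 1.35(45) + 1.0(71) + 0.5(51) = 60.8 + 71.0 + 25.5 = 157.3
[4] 1.3(45) + 1.6(51) + 0.5(71) = 58.5 + 81.6 + 35.5 = 175.6
[5] 1.4(45) = 63.0
[6] 1.3(45) + 1.0(68) + 0.3(51) + 0.3(93) = 58.5 + 68.0 + 15.3 + 27.9 = 169.7
[7] 1.0(45) - 0.6(68) = 45.0 - 40.8 = 4.2
The largest value is 194.4 psf from combination 2.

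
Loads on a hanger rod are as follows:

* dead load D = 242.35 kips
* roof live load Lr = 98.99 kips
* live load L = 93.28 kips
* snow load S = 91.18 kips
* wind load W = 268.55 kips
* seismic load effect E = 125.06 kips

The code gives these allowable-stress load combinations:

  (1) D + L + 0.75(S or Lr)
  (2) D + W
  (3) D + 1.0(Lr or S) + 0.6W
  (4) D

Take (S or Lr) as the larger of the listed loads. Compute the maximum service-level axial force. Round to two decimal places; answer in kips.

(S or Lr) → Lr = 98.99 kips; (Lr or S) → Lr = 98.99 kips.
(1) 1.0(242.35) + 1.0(93.28) + 0.75(98.99) = 409.87
(2) 1.0(242.35) + 1.0(268.55) = 510.90
(3) 1.0(242.35) + 1.0(98.99) + 0.6(268.55) = 502.47
(4) 1.0(242.35) = 242.35
Maximum is from combination 2.

510.90 kips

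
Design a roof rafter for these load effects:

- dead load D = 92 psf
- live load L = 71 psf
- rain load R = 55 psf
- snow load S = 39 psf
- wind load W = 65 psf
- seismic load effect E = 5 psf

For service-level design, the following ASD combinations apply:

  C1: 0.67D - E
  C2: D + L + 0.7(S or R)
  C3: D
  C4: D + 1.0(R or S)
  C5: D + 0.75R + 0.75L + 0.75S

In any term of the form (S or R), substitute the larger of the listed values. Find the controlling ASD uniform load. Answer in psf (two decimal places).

(S or R) → R = 55 psf; (R or S) → R = 55 psf.
C1: 0.67(92) - 1.0(5) = 61.64 - 5.00 = 56.64
C2: 1.0(92) + 1.0(71) + 0.7(55) = 92.00 + 71.00 + 38.50 = 201.50
C3: 1.0(92) = 92.00
C4: 1.0(92) + 1.0(55) = 92.00 + 55.00 = 147.00
C5: 1.0(92) + 0.75(55) + 0.75(71) + 0.75(39) = 92.00 + 41.25 + 53.25 + 29.25 = 215.75
Combination 5 governs: q = 215.75 psf.

215.75 psf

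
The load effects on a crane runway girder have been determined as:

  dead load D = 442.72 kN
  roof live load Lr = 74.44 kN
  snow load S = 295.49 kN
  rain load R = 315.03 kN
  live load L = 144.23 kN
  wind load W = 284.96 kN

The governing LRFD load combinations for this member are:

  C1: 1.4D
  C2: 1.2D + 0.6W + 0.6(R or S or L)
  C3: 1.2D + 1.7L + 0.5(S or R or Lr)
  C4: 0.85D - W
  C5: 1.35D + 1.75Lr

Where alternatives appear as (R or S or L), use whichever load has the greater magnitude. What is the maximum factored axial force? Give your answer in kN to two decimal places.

933.97 kN

(R or S or L) → R = 315.03 kN; (S or R or Lr) → R = 315.03 kN.
C1: 1.4(442.72) = 619.81
C2: 1.2(442.72) + 0.6(284.96) + 0.6(315.03) = 531.26 + 170.98 + 189.02 = 891.26
C3: 1.2(442.72) + 1.7(144.23) + 0.5(315.03) = 531.26 + 245.19 + 157.52 = 933.97
C4: 0.85(442.72) - 1.0(284.96) = 376.31 - 284.96 = 91.35
C5: 1.35(442.72) + 1.75(74.44) = 597.67 + 130.27 = 727.94
The controlling combination is 3, giving 933.97 kN.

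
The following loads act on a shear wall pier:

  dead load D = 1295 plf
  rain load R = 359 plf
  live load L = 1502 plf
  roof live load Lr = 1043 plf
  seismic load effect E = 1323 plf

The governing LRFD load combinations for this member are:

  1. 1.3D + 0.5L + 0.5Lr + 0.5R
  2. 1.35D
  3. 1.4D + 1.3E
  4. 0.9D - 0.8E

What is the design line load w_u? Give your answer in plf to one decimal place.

3532.9 plf

1. 1.3(1295) + 0.5(1502) + 0.5(1043) + 0.5(359) = 1683.5 + 751.0 + 521.5 + 179.5 = 3135.5
2. 1.35(1295) = 1748.3
3. 1.4(1295) + 1.3(1323) = 1813.0 + 1719.9 = 3532.9
4. 0.9(1295) - 0.8(1323) = 1165.5 - 1058.4 = 107.1
Combination 3 governs: w_u = 3532.9 plf.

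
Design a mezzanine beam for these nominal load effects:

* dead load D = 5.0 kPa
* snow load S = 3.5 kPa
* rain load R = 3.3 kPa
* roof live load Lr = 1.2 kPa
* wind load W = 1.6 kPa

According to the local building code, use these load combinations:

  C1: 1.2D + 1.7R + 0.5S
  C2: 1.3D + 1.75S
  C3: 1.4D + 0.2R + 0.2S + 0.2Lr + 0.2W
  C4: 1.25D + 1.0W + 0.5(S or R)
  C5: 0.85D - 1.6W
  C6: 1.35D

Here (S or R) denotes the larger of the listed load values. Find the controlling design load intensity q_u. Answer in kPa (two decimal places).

(S or R) → S = 3.5 kPa.
C1: 1.2(5.0) + 1.7(3.3) + 0.5(3.5) = 6.00 + 5.61 + 1.75 = 13.36
C2: 1.3(5.0) + 1.75(3.5) = 6.50 + 6.13 = 12.63
C3: 1.4(5.0) + 0.2(3.3) + 0.2(3.5) + 0.2(1.2) + 0.2(1.6) = 7.00 + 0.66 + 0.70 + 0.24 + 0.32 = 8.92
C4: 1.25(5.0) + 1.0(1.6) + 0.5(3.5) = 6.25 + 1.60 + 1.75 = 9.60
C5: 0.85(5.0) - 1.6(1.6) = 4.25 - 2.56 = 1.69
C6: 1.35(5.0) = 6.75
Combination 1 governs: q_u = 13.36 kPa.

13.36 kPa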